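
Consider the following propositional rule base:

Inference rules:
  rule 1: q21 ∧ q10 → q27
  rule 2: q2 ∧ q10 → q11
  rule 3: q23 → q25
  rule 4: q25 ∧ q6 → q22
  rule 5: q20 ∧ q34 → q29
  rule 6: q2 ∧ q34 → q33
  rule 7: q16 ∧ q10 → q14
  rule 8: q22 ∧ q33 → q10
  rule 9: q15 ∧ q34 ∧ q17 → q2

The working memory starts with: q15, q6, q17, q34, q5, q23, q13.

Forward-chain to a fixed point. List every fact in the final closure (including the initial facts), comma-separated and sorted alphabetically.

q10, q11, q13, q15, q17, q2, q22, q23, q25, q33, q34, q5, q6

Round 1 — rule 3, rule 9, derive q25, q2.
Round 2 — rule 4, rule 6, derive q22, q33.
Round 3 — rule 8, derive q10.
Round 4 — rule 2, derive q11.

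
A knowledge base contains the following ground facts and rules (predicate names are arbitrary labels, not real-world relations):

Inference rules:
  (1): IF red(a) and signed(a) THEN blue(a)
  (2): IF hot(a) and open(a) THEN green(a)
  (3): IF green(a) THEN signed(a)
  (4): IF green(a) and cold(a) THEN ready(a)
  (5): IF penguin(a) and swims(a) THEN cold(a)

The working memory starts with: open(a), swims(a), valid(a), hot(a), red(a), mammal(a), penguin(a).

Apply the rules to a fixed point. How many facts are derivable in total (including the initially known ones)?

[1] (2) [IF hot(a) and open(a) THEN green(a)]; (5) [IF penguin(a) and swims(a) THEN cold(a)]. ⇒ new: green(a), cold(a).
[2] (3) [IF green(a) THEN signed(a)]; (4) [IF green(a) and cold(a) THEN ready(a)]. ⇒ new: signed(a), ready(a).
[3] (1) [IF red(a) and signed(a) THEN blue(a)]. ⇒ new: blue(a).
Closure: {blue(a), cold(a), green(a), hot(a), mammal(a), open(a), penguin(a), ready(a), red(a), signed(a), swims(a), valid(a)} — 12 facts.

12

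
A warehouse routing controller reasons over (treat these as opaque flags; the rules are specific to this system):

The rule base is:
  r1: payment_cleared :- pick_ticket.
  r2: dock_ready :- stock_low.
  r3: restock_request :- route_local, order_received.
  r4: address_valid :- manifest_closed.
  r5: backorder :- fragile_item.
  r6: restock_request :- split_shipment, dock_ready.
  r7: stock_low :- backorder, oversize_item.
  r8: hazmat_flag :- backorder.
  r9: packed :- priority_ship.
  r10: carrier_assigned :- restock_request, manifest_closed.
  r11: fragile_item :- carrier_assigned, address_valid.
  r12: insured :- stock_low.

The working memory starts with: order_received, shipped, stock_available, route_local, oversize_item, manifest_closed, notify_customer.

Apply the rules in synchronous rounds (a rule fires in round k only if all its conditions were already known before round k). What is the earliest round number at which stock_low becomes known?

Round 1 fires r3, r4, giving restock_request, address_valid.
Round 2 fires r10, giving carrier_assigned.
Round 3 fires r11, giving fragile_item.
Round 4 fires r5, giving backorder.
Round 5 fires r7, r8, giving stock_low, hazmat_flag.
stock_low first appears in round 5.

5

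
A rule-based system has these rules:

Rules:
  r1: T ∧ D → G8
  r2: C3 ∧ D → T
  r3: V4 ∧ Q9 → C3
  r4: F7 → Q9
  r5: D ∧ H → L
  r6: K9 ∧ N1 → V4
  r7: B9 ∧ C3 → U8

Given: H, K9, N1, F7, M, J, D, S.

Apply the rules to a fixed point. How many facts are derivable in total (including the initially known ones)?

14

Round 1: r4 [F7 → Q9]; r5 [D ∧ H → L]; r6 [K9 ∧ N1 → V4]. New: Q9, L, V4.
Round 2: r3 [V4 ∧ Q9 → C3]. New: C3.
Round 3: r2 [C3 ∧ D → T]. New: T.
Round 4: r1 [T ∧ D → G8]. New: G8.
Closure: {C3, D, F7, G8, H, J, K9, L, M, N1, Q9, S, T, V4} — 14 facts.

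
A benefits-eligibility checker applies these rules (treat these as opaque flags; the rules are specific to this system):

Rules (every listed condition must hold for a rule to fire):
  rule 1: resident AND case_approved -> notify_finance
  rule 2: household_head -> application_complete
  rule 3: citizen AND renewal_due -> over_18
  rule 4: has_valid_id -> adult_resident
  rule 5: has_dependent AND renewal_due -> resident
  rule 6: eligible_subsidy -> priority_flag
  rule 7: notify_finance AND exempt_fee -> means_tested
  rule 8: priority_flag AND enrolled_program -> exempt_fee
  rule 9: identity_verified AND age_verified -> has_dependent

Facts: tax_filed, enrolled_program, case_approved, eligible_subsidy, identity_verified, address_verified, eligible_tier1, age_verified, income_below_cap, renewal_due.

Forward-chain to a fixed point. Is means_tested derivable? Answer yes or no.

yes

Round 1 — rule 6, rule 9, derive priority_flag, has_dependent.
Round 2 — rule 5, rule 8, derive resident, exempt_fee.
Round 3 — rule 1, derive notify_finance.
Round 4 — rule 7, derive means_tested.
means_tested appears in round 4, so it is derivable.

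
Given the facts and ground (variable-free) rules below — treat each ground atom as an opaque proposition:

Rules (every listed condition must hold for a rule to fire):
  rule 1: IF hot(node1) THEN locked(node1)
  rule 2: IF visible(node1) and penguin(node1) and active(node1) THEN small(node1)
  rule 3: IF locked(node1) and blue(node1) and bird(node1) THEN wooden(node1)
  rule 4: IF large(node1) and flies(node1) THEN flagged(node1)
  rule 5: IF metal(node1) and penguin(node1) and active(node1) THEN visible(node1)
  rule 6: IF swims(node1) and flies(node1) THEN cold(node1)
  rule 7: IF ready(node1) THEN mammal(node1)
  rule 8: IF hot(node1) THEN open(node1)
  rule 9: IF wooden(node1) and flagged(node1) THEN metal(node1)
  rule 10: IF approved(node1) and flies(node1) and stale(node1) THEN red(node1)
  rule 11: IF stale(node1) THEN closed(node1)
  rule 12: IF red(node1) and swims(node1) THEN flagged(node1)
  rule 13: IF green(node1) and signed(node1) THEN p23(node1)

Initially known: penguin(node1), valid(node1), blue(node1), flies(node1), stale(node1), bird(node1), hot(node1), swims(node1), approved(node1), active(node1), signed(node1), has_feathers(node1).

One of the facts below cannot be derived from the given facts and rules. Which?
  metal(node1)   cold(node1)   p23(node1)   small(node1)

p23(node1)

Round 1: rule 1 [IF hot(node1) THEN locked(node1)]; rule 6 [IF swims(node1) and flies(node1) THEN cold(node1)]; rule 8 [IF hot(node1) THEN open(node1)]; rule 10 [IF approved(node1) and flies(node1) and stale(node1) THEN red(node1)]; rule 11 [IF stale(node1) THEN closed(node1)]. Adds locked(node1), cold(node1), open(node1), red(node1), closed(node1).
Round 2: rule 3 [IF locked(node1) and blue(node1) and bird(node1) THEN wooden(node1)]; rule 12 [IF red(node1) and swims(node1) THEN flagged(node1)]. Adds wooden(node1), flagged(node1).
Round 3: rule 9 [IF wooden(node1) and flagged(node1) THEN metal(node1)]. Adds metal(node1).
Round 4: rule 5 [IF metal(node1) and penguin(node1) and active(node1) THEN visible(node1)]. Adds visible(node1).
Round 5: rule 2 [IF visible(node1) and penguin(node1) and active(node1) THEN small(node1)]. Adds small(node1).
Derived: cold(node1) (round 1), small(node1) (round 5), metal(node1) (round 3). p23(node1) never appears in any round.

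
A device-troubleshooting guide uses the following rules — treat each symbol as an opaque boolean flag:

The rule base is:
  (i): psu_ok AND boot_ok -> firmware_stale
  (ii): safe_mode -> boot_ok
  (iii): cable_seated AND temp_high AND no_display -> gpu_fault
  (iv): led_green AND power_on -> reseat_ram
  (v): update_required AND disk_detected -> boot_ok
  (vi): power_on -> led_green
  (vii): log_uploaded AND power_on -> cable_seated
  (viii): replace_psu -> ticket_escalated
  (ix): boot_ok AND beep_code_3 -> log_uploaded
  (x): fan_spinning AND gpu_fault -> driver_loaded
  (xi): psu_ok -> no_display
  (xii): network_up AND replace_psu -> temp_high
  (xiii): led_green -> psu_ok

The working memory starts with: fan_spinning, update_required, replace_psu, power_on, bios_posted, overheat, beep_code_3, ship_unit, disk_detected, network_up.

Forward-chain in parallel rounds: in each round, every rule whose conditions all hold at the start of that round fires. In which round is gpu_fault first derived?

Round 1 fires (v), (vi), (viii), (xii), giving boot_ok, led_green, ticket_escalated, temp_high.
Round 2 fires (iv), (ix), (xiii), giving reseat_ram, log_uploaded, psu_ok.
Round 3 fires (i), (vii), (xi), giving firmware_stale, cable_seated, no_display.
Round 4 fires (iii), giving gpu_fault.
gpu_fault first appears in round 4.

4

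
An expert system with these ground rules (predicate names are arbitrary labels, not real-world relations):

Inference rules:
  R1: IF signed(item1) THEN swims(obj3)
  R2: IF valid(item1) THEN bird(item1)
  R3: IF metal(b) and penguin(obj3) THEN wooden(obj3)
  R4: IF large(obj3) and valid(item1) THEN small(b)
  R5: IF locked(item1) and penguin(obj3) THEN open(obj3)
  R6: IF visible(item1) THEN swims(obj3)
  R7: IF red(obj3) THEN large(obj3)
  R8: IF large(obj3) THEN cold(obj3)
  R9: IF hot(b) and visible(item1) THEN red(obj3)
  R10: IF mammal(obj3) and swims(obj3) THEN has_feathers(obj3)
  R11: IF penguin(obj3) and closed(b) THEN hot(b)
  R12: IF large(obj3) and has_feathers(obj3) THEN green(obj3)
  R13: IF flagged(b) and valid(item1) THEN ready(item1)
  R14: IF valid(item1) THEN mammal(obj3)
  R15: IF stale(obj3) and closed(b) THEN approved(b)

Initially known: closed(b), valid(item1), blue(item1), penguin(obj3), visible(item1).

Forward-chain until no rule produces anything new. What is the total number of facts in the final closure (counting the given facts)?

Round 1: R2 [IF valid(item1) THEN bird(item1)]; R6 [IF visible(item1) THEN swims(obj3)]; R11 [IF penguin(obj3) and closed(b) THEN hot(b)]; R14 [IF valid(item1) THEN mammal(obj3)]. New: bird(item1), swims(obj3), hot(b), mammal(obj3).
Round 2: R9 [IF hot(b) and visible(item1) THEN red(obj3)]; R10 [IF mammal(obj3) and swims(obj3) THEN has_feathers(obj3)]. New: red(obj3), has_feathers(obj3).
Round 3: R7 [IF red(obj3) THEN large(obj3)]. New: large(obj3).
Round 4: R4 [IF large(obj3) and valid(item1) THEN small(b)]; R8 [IF large(obj3) THEN cold(obj3)]; R12 [IF large(obj3) and has_feathers(obj3) THEN green(obj3)]. New: small(b), cold(obj3), green(obj3).
Closure: {bird(item1), blue(item1), closed(b), cold(obj3), green(obj3), has_feathers(obj3), hot(b), large(obj3), mammal(obj3), penguin(obj3), red(obj3), small(b), swims(obj3), valid(item1), visible(item1)} — 15 facts.

15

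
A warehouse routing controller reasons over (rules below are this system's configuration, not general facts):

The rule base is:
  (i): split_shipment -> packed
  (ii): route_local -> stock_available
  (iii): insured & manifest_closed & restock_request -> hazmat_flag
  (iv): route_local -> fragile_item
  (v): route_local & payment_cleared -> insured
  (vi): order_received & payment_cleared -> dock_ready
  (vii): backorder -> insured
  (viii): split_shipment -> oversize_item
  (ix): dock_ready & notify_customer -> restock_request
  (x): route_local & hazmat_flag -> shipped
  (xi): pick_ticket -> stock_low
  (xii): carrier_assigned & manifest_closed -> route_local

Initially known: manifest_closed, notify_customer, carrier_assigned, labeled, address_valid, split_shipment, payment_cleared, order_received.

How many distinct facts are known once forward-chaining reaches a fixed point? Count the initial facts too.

Round 1: (i) [split_shipment -> packed]; (vi) [order_received & payment_cleared -> dock_ready]; (viii) [split_shipment -> oversize_item]; (xii) [carrier_assigned & manifest_closed -> route_local]. New: packed, dock_ready, oversize_item, route_local.
Round 2: (ii) [route_local -> stock_available]; (iv) [route_local -> fragile_item]; (v) [route_local & payment_cleared -> insured]; (ix) [dock_ready & notify_customer -> restock_request]. New: stock_available, fragile_item, insured, restock_request.
Round 3: (iii) [insured & manifest_closed & restock_request -> hazmat_flag]. New: hazmat_flag.
Round 4: (x) [route_local & hazmat_flag -> shipped]. New: shipped.
Closure: {address_valid, carrier_assigned, dock_ready, fragile_item, hazmat_flag, insured, labeled, manifest_closed, notify_customer, order_received, oversize_item, packed, payment_cleared, restock_request, route_local, shipped, split_shipment, stock_available} — 18 facts.

18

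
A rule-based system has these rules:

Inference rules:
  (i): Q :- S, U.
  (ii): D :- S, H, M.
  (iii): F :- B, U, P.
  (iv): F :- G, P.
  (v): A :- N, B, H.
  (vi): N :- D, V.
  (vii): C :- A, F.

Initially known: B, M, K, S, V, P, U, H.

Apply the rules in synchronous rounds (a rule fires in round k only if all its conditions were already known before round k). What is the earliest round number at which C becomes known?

4

Round 1: (i) [Q :- S, U.]; (ii) [D :- S, H, M.]; (iii) [F :- B, U, P.]. New: Q, D, F.
Round 2: (vi) [N :- D, V.]. New: N.
Round 3: (v) [A :- N, B, H.]. New: A.
Round 4: (vii) [C :- A, F.]. New: C.
C first appears in round 4.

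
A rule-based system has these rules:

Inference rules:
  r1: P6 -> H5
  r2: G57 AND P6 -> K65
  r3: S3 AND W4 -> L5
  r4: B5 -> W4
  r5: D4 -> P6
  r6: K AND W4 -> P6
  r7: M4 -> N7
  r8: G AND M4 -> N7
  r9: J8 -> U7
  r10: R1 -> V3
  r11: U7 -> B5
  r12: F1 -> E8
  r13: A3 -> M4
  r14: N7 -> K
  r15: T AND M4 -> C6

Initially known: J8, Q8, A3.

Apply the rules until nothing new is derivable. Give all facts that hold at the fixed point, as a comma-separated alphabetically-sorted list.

A3, B5, H5, J8, K, M4, N7, P6, Q8, U7, W4

[1] r9 [J8 -> U7]; r13 [A3 -> M4]. ⇒ new: U7, M4.
[2] r7 [M4 -> N7]; r11 [U7 -> B5]. ⇒ new: N7, B5.
[3] r4 [B5 -> W4]; r14 [N7 -> K]. ⇒ new: W4, K.
[4] r6 [K AND W4 -> P6]. ⇒ new: P6.
[5] r1 [P6 -> H5]. ⇒ new: H5.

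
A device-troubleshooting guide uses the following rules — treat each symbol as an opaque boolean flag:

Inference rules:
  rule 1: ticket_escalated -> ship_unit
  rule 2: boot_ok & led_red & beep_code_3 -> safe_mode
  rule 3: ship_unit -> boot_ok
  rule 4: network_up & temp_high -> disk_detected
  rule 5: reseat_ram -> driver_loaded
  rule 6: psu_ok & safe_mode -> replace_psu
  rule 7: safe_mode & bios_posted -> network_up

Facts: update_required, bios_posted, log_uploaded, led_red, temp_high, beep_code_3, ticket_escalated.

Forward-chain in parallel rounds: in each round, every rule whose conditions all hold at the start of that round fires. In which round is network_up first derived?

Round 1 fires rule 1, giving ship_unit.
Round 2 fires rule 3, giving boot_ok.
Round 3 fires rule 2, giving safe_mode.
Round 4 fires rule 7, giving network_up.
network_up first appears in round 4.

4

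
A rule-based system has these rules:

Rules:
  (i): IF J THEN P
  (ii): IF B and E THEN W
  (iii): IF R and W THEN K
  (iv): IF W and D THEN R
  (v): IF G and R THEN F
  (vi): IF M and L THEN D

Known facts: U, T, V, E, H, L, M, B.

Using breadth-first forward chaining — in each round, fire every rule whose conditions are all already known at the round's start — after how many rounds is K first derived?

3

[1] (ii) [IF B and E THEN W]; (vi) [IF M and L THEN D]. ⇒ new: W, D.
[2] (iv) [IF W and D THEN R]. ⇒ new: R.
[3] (iii) [IF R and W THEN K]. ⇒ new: K.
K first appears in round 3.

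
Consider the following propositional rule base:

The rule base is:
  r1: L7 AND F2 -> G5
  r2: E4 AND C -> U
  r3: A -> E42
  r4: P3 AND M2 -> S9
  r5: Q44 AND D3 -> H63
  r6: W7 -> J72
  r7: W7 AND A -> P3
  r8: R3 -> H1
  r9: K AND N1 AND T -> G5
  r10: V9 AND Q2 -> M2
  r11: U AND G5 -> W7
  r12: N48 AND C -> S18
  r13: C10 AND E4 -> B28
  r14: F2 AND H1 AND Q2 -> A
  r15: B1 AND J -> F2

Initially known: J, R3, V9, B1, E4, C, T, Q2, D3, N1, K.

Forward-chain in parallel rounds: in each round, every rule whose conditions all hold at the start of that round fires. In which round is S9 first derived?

Round 1 — r2, r8, r9, r10, r15, derive U, H1, G5, M2, F2.
Round 2 — r11, r14, derive W7, A.
Round 3 — r3, r6, r7, derive E42, J72, P3.
Round 4 — r4, derive S9.
S9 first appears in round 4.

4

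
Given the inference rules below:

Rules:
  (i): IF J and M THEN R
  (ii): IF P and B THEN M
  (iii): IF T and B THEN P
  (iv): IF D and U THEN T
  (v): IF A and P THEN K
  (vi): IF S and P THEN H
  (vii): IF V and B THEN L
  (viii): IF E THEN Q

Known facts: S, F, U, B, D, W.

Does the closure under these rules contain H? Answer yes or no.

yes

Round 1: (iv) [IF D and U THEN T]. New: T.
Round 2: (iii) [IF T and B THEN P]. New: P.
Round 3: (ii) [IF P and B THEN M]; (vi) [IF S and P THEN H]. New: M, H.
H appears in round 3, so it is derivable.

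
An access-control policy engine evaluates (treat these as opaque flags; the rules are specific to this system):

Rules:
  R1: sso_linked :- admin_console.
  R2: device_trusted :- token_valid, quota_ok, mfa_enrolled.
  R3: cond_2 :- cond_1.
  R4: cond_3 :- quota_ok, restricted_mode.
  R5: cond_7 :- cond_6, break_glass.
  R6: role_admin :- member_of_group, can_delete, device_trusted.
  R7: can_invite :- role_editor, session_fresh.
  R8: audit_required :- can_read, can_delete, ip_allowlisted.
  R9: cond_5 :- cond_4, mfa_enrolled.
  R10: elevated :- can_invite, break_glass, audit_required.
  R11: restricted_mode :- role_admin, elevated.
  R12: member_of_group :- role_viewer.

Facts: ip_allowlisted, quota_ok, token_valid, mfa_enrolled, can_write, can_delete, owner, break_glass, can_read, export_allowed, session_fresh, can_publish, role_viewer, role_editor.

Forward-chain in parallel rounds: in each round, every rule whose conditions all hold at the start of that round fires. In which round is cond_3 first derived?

4

[1] R2 [device_trusted :- token_valid, quota_ok, mfa_enrolled.]; R7 [can_invite :- role_editor, session_fresh.]; R8 [audit_required :- can_read, can_delete, ip_allowlisted.]; R12 [member_of_group :- role_viewer.]. ⇒ new: device_trusted, can_invite, audit_required, member_of_group.
[2] R6 [role_admin :- member_of_group, can_delete, device_trusted.]; R10 [elevated :- can_invite, break_glass, audit_required.]. ⇒ new: role_admin, elevated.
[3] R11 [restricted_mode :- role_admin, elevated.]. ⇒ new: restricted_mode.
[4] R4 [cond_3 :- quota_ok, restricted_mode.]. ⇒ new: cond_3.
cond_3 first appears in round 4.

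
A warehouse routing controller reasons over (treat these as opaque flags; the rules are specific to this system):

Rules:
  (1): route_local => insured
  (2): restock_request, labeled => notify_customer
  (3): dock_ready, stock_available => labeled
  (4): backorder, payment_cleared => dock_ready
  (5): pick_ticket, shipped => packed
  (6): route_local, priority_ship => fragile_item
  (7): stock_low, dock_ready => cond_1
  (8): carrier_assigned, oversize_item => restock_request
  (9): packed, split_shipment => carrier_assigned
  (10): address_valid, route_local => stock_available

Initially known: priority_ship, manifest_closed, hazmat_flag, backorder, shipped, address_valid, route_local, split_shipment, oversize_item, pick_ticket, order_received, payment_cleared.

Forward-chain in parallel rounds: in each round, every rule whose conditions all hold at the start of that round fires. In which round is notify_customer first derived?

[1] (1) [route_local => insured]; (4) [backorder, payment_cleared => dock_ready]; (5) [pick_ticket, shipped => packed]; (6) [route_local, priority_ship => fragile_item]; (10) [address_valid, route_local => stock_available]. ⇒ new: insured, dock_ready, packed, fragile_item, stock_available.
[2] (3) [dock_ready, stock_available => labeled]; (9) [packed, split_shipment => carrier_assigned]. ⇒ new: labeled, carrier_assigned.
[3] (8) [carrier_assigned, oversize_item => restock_request]. ⇒ new: restock_request.
[4] (2) [restock_request, labeled => notify_customer]. ⇒ new: notify_customer.
notify_customer first appears in round 4.

4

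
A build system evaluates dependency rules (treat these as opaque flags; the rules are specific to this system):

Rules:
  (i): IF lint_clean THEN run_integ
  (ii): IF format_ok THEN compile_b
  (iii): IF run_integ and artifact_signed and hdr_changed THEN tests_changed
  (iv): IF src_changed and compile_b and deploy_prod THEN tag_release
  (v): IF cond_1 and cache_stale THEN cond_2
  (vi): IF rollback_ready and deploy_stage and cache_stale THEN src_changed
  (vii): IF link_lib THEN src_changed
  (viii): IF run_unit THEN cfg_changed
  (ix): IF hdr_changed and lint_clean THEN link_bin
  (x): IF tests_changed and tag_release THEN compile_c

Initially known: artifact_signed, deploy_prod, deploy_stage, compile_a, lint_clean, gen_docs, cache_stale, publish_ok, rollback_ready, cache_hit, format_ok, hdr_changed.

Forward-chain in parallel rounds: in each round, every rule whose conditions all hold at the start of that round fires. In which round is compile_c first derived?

3

Round 1: (i) [IF lint_clean THEN run_integ]; (ii) [IF format_ok THEN compile_b]; (vi) [IF rollback_ready and deploy_stage and cache_stale THEN src_changed]; (ix) [IF hdr_changed and lint_clean THEN link_bin]. Adds run_integ, compile_b, src_changed, link_bin.
Round 2: (iii) [IF run_integ and artifact_signed and hdr_changed THEN tests_changed]; (iv) [IF src_changed and compile_b and deploy_prod THEN tag_release]. Adds tests_changed, tag_release.
Round 3: (x) [IF tests_changed and tag_release THEN compile_c]. Adds compile_c.
compile_c first appears in round 3.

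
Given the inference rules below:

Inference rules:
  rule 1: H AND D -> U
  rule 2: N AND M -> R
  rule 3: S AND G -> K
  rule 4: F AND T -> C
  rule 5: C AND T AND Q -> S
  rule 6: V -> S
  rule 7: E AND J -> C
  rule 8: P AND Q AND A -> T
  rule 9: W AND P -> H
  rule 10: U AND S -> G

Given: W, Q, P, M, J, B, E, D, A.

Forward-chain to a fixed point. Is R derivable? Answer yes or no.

no

Round 1 fires rule 7, rule 8, rule 9, giving C, T, H.
Round 2 fires rule 1, rule 5, giving U, S.
Round 3 fires rule 10, giving G.
Round 4 fires rule 3, giving K.
Fixed point reached. R is concluded only by rule 2; rule 2 needs N (never derived).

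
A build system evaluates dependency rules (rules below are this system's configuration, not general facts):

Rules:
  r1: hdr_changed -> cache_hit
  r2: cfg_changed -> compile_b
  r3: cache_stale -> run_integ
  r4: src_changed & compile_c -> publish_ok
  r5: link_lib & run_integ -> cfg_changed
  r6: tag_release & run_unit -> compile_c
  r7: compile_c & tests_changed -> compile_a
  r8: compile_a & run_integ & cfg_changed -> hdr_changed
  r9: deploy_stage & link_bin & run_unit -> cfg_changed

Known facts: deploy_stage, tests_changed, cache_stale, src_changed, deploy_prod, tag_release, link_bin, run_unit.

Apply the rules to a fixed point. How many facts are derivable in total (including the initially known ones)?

16

Round 1 — r3, r6, r9, derive run_integ, compile_c, cfg_changed.
Round 2 — r2, r4, r7, derive compile_b, publish_ok, compile_a.
Round 3 — r8, derive hdr_changed.
Round 4 — r1, derive cache_hit.
Closure: {cache_hit, cache_stale, cfg_changed, compile_a, compile_b, compile_c, deploy_prod, deploy_stage, hdr_changed, link_bin, publish_ok, run_integ, run_unit, src_changed, tag_release, tests_changed} — 16 facts.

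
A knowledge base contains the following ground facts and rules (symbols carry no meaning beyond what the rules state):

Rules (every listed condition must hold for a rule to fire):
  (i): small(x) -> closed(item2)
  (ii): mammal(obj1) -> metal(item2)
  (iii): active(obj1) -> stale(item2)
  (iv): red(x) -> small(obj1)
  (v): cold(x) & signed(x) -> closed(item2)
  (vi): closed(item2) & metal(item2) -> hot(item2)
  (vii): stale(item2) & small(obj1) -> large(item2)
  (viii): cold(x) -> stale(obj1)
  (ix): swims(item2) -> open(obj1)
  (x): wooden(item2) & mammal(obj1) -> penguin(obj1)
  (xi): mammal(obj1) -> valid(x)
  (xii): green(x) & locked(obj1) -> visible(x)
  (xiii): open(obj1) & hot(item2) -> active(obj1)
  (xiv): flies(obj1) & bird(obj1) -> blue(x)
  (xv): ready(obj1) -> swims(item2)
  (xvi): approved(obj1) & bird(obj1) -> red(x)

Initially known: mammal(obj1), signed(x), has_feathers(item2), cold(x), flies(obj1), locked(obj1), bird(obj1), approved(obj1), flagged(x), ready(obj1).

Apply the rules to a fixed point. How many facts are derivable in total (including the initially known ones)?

[1] (ii) [mammal(obj1) -> metal(item2)]; (v) [cold(x) & signed(x) -> closed(item2)]; (viii) [cold(x) -> stale(obj1)]; (xi) [mammal(obj1) -> valid(x)]; (xiv) [flies(obj1) & bird(obj1) -> blue(x)]; (xv) [ready(obj1) -> swims(item2)]; (xvi) [approved(obj1) & bird(obj1) -> red(x)]. ⇒ new: metal(item2), closed(item2), stale(obj1), valid(x), blue(x), swims(item2), red(x).
[2] (iv) [red(x) -> small(obj1)]; (vi) [closed(item2) & metal(item2) -> hot(item2)]; (ix) [swims(item2) -> open(obj1)]. ⇒ new: small(obj1), hot(item2), open(obj1).
[3] (xiii) [open(obj1) & hot(item2) -> active(obj1)]. ⇒ new: active(obj1).
[4] (iii) [active(obj1) -> stale(item2)]. ⇒ new: stale(item2).
[5] (vii) [stale(item2) & small(obj1) -> large(item2)]. ⇒ new: large(item2).
Closure: {active(obj1), approved(obj1), bird(obj1), blue(x), closed(item2), cold(x), flagged(x), flies(obj1), has_feathers(item2), hot(item2), large(item2), locked(obj1), mammal(obj1), metal(item2), open(obj1), ready(obj1), red(x), signed(x), small(obj1), stale(item2), stale(obj1), swims(item2), valid(x)} — 23 facts.

23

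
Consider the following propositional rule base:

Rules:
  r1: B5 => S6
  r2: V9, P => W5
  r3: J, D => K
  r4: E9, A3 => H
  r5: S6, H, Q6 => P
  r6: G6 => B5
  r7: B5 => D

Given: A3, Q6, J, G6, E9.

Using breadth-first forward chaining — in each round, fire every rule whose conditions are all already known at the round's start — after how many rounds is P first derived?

3

Round 1 fires r4, r6, giving H, B5.
Round 2 fires r1, r7, giving S6, D.
Round 3 fires r3, r5, giving K, P.
P first appears in round 3.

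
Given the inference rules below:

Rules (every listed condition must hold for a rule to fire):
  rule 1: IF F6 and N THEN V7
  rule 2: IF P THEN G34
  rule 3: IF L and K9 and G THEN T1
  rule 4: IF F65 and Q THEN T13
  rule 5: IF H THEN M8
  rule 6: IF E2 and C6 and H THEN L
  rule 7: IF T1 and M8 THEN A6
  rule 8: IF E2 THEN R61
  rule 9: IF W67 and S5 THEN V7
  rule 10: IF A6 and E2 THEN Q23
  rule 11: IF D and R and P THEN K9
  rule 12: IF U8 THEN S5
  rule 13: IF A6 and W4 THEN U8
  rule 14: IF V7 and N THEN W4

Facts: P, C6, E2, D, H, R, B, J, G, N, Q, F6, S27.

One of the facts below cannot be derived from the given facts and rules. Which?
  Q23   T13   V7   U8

[1] rule 1 [IF F6 and N THEN V7]; rule 2 [IF P THEN G34]; rule 5 [IF H THEN M8]; rule 6 [IF E2 and C6 and H THEN L]; rule 8 [IF E2 THEN R61]; rule 11 [IF D and R and P THEN K9]. ⇒ new: V7, G34, M8, L, R61, K9.
[2] rule 3 [IF L and K9 and G THEN T1]; rule 14 [IF V7 and N THEN W4]. ⇒ new: T1, W4.
[3] rule 7 [IF T1 and M8 THEN A6]. ⇒ new: A6.
[4] rule 10 [IF A6 and E2 THEN Q23]; rule 13 [IF A6 and W4 THEN U8]. ⇒ new: Q23, U8.
[5] rule 12 [IF U8 THEN S5]. ⇒ new: S5.
Derived: Q23 (round 4), U8 (round 4), V7 (round 1). T13 never appears in any round.

T13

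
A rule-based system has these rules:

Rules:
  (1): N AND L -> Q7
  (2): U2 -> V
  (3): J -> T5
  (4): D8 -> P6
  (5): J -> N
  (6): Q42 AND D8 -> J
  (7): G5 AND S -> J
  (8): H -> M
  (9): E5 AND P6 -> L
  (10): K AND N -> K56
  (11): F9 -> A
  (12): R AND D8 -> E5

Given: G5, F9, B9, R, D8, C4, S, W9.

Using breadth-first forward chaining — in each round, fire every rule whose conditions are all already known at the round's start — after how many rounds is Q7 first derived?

Round 1 — (4), (7), (11), (12), derive P6, J, A, E5.
Round 2 — (3), (5), (9), derive T5, N, L.
Round 3 — (1), derive Q7.
Q7 first appears in round 3.

3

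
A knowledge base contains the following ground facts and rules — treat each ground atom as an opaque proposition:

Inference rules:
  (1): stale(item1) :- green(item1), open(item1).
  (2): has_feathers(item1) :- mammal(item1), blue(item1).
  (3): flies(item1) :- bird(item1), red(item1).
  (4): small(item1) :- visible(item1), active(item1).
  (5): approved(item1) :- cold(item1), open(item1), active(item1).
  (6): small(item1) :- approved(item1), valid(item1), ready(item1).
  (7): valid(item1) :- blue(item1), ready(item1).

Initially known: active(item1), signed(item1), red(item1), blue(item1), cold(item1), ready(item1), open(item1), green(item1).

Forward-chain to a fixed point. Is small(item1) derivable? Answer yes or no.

yes

Round 1 fires (1), (5), (7), giving stale(item1), approved(item1), valid(item1).
Round 2 fires (6), giving small(item1).
small(item1) appears in round 2, so it is derivable.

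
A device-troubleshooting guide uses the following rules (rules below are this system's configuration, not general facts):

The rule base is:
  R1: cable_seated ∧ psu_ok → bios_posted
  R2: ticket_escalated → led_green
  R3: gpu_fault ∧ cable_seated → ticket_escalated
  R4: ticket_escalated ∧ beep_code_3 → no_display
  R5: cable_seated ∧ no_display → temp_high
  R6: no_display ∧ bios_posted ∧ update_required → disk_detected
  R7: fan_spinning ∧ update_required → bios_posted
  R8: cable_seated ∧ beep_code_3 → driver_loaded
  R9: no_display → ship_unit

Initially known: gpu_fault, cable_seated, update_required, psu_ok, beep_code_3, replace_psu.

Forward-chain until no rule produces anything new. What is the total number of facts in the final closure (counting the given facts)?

14

[1] R1 [cable_seated ∧ psu_ok → bios_posted]; R3 [gpu_fault ∧ cable_seated → ticket_escalated]; R8 [cable_seated ∧ beep_code_3 → driver_loaded]. ⇒ new: bios_posted, ticket_escalated, driver_loaded.
[2] R2 [ticket_escalated → led_green]; R4 [ticket_escalated ∧ beep_code_3 → no_display]. ⇒ new: led_green, no_display.
[3] R5 [cable_seated ∧ no_display → temp_high]; R6 [no_display ∧ bios_posted ∧ update_required → disk_detected]; R9 [no_display → ship_unit]. ⇒ new: temp_high, disk_detected, ship_unit.
Closure: {beep_code_3, bios_posted, cable_seated, disk_detected, driver_loaded, gpu_fault, led_green, no_display, psu_ok, replace_psu, ship_unit, temp_high, ticket_escalated, update_required} — 14 facts.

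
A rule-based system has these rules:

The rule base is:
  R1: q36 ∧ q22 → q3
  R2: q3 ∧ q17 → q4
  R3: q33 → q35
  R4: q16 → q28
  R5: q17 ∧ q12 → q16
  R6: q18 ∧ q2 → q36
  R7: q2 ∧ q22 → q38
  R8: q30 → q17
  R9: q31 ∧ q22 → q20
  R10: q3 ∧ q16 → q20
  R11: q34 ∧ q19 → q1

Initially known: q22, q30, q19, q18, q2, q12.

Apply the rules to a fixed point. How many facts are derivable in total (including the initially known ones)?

14

Round 1: R6 [q18 ∧ q2 → q36]; R7 [q2 ∧ q22 → q38]; R8 [q30 → q17]. New: q36, q38, q17.
Round 2: R1 [q36 ∧ q22 → q3]; R5 [q17 ∧ q12 → q16]. New: q3, q16.
Round 3: R2 [q3 ∧ q17 → q4]; R4 [q16 → q28]; R10 [q3 ∧ q16 → q20]. New: q4, q28, q20.
Closure: {q12, q16, q17, q18, q19, q2, q20, q22, q28, q3, q30, q36, q38, q4} — 14 facts.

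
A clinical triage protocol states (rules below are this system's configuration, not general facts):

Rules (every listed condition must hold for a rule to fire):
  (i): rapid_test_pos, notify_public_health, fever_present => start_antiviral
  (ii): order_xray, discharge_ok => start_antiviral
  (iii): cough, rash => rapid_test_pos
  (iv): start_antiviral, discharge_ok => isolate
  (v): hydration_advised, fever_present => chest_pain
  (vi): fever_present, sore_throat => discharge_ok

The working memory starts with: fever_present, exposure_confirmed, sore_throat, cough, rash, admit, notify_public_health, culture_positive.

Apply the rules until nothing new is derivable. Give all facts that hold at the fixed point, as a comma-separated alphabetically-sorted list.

admit, cough, culture_positive, discharge_ok, exposure_confirmed, fever_present, isolate, notify_public_health, rapid_test_pos, rash, sore_throat, start_antiviral

Round 1 — (iii), (vi), derive rapid_test_pos, discharge_ok.
Round 2 — (i), derive start_antiviral.
Round 3 — (iv), derive isolate.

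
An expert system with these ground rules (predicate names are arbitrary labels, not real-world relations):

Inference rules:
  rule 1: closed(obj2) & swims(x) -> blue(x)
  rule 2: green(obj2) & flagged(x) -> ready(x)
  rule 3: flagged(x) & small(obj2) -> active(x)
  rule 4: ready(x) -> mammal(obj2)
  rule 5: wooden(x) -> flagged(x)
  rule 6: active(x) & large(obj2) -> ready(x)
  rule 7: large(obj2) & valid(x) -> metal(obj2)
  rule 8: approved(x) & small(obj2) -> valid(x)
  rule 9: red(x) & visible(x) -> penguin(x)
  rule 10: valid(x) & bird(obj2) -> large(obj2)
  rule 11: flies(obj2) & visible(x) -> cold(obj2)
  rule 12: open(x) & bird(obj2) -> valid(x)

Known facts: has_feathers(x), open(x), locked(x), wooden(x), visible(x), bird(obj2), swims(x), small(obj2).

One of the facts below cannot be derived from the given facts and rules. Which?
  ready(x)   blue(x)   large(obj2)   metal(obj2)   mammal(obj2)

blue(x)

Round 1 — rule 5, rule 12, derive flagged(x), valid(x).
Round 2 — rule 3, rule 10, derive active(x), large(obj2).
Round 3 — rule 6, rule 7, derive ready(x), metal(obj2).
Round 4 — rule 4, derive mammal(obj2).
Derived: ready(x) (round 3), mammal(obj2) (round 4), large(obj2) (round 2), metal(obj2) (round 3). blue(x) never appears in any round.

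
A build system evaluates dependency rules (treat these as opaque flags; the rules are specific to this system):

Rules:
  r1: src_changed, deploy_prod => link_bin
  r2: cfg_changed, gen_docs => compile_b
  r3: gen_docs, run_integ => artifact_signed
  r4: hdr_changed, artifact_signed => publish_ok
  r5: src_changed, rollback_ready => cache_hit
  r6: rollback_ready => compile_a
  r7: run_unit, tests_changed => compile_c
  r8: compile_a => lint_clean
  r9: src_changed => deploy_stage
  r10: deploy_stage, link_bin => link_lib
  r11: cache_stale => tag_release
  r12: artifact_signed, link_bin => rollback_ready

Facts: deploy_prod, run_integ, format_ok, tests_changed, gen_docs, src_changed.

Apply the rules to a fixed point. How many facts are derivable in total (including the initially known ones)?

14

Round 1: r1 [src_changed, deploy_prod => link_bin]; r3 [gen_docs, run_integ => artifact_signed]; r9 [src_changed => deploy_stage]. Adds link_bin, artifact_signed, deploy_stage.
Round 2: r10 [deploy_stage, link_bin => link_lib]; r12 [artifact_signed, link_bin => rollback_ready]. Adds link_lib, rollback_ready.
Round 3: r5 [src_changed, rollback_ready => cache_hit]; r6 [rollback_ready => compile_a]. Adds cache_hit, compile_a.
Round 4: r8 [compile_a => lint_clean]. Adds lint_clean.
Closure: {artifact_signed, cache_hit, compile_a, deploy_prod, deploy_stage, format_ok, gen_docs, link_bin, link_lib, lint_clean, rollback_ready, run_integ, src_changed, tests_changed} — 14 facts.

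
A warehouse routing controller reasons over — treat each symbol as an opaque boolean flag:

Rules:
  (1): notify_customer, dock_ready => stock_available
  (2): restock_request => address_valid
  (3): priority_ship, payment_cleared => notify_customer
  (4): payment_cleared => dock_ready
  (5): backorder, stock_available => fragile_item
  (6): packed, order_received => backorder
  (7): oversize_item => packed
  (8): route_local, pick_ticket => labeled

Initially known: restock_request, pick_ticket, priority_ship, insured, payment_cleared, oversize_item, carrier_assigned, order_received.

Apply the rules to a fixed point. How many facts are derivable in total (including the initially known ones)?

15

Round 1: (2) [restock_request => address_valid]; (3) [priority_ship, payment_cleared => notify_customer]; (4) [payment_cleared => dock_ready]; (7) [oversize_item => packed]. Adds address_valid, notify_customer, dock_ready, packed.
Round 2: (1) [notify_customer, dock_ready => stock_available]; (6) [packed, order_received => backorder]. Adds stock_available, backorder.
Round 3: (5) [backorder, stock_available => fragile_item]. Adds fragile_item.
Closure: {address_valid, backorder, carrier_assigned, dock_ready, fragile_item, insured, notify_customer, order_received, oversize_item, packed, payment_cleared, pick_ticket, priority_ship, restock_request, stock_available} — 15 facts.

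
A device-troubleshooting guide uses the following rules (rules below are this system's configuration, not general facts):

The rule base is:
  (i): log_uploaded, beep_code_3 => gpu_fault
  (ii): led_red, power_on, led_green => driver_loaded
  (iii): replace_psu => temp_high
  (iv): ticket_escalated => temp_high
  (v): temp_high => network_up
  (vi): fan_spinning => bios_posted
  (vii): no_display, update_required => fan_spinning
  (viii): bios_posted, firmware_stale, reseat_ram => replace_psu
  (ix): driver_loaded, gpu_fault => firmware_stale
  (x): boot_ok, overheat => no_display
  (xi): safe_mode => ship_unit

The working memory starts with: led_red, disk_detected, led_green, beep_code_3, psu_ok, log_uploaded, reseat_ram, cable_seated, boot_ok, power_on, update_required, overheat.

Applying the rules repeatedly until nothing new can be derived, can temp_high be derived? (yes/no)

yes

Round 1 fires (i), (ii), (x), giving gpu_fault, driver_loaded, no_display.
Round 2 fires (vii), (ix), giving fan_spinning, firmware_stale.
Round 3 fires (vi), giving bios_posted.
Round 4 fires (viii), giving replace_psu.
Round 5 fires (iii), giving temp_high.
Round 6 fires (v), giving network_up.
temp_high appears in round 5, so it is derivable.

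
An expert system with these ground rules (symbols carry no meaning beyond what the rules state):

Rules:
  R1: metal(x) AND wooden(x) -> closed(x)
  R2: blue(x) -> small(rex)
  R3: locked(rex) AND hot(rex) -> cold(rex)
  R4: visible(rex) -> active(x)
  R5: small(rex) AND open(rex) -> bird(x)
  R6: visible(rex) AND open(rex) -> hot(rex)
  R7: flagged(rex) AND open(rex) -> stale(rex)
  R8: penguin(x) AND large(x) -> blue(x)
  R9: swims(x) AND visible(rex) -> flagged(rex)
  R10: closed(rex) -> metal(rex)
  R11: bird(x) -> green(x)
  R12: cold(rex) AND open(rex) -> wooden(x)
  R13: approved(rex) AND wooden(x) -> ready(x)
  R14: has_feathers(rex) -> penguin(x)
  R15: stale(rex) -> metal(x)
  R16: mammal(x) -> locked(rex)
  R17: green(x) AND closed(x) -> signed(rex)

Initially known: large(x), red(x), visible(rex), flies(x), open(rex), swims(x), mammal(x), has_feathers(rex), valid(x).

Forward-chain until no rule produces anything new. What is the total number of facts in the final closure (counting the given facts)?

Round 1: R4 [visible(rex) -> active(x)]; R6 [visible(rex) AND open(rex) -> hot(rex)]; R9 [swims(x) AND visible(rex) -> flagged(rex)]; R14 [has_feathers(rex) -> penguin(x)]; R16 [mammal(x) -> locked(rex)]. New: active(x), hot(rex), flagged(rex), penguin(x), locked(rex).
Round 2: R3 [locked(rex) AND hot(rex) -> cold(rex)]; R7 [flagged(rex) AND open(rex) -> stale(rex)]; R8 [penguin(x) AND large(x) -> blue(x)]. New: cold(rex), stale(rex), blue(x).
Round 3: R2 [blue(x) -> small(rex)]; R12 [cold(rex) AND open(rex) -> wooden(x)]; R15 [stale(rex) -> metal(x)]. New: small(rex), wooden(x), metal(x).
Round 4: R1 [metal(x) AND wooden(x) -> closed(x)]; R5 [small(rex) AND open(rex) -> bird(x)]. New: closed(x), bird(x).
Round 5: R11 [bird(x) -> green(x)]. New: green(x).
Round 6: R17 [green(x) AND closed(x) -> signed(rex)]. New: signed(rex).
Closure: {active(x), bird(x), blue(x), closed(x), cold(rex), flagged(rex), flies(x), green(x), has_feathers(rex), hot(rex), large(x), locked(rex), mammal(x), metal(x), open(rex), penguin(x), red(x), signed(rex), small(rex), stale(rex), swims(x), valid(x), visible(rex), wooden(x)} — 24 facts.

24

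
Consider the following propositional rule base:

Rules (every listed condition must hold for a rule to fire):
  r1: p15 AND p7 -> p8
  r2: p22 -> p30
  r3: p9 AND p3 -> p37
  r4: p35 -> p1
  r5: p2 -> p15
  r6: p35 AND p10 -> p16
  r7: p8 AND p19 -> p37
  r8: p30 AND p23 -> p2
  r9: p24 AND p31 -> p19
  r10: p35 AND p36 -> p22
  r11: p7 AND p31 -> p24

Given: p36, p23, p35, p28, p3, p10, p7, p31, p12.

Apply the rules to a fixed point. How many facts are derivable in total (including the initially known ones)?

19

[1] r4 [p35 -> p1]; r6 [p35 AND p10 -> p16]; r10 [p35 AND p36 -> p22]; r11 [p7 AND p31 -> p24]. ⇒ new: p1, p16, p22, p24.
[2] r2 [p22 -> p30]; r9 [p24 AND p31 -> p19]. ⇒ new: p30, p19.
[3] r8 [p30 AND p23 -> p2]. ⇒ new: p2.
[4] r5 [p2 -> p15]. ⇒ new: p15.
[5] r1 [p15 AND p7 -> p8]. ⇒ new: p8.
[6] r7 [p8 AND p19 -> p37]. ⇒ new: p37.
Closure: {p1, p10, p12, p15, p16, p19, p2, p22, p23, p24, p28, p3, p30, p31, p35, p36, p37, p7, p8} — 19 facts.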